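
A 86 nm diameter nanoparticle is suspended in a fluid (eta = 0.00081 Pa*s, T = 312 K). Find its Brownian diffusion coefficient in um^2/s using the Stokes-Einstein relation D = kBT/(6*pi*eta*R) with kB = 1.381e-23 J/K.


Radius R = 86/2 = 43 nm = 4.3e-08 m
D = kB*T / (6*pi*eta*R)
D = 1.381e-23 * 312 / (6 * pi * 0.00081 * 4.3e-08)
D = 6.56287e-12 m^2/s = 6.563 um^2/s

6.563


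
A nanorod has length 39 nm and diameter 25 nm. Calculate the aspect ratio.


Aspect ratio AR = length / diameter
AR = 39 / 25
AR = 1.56

1.56


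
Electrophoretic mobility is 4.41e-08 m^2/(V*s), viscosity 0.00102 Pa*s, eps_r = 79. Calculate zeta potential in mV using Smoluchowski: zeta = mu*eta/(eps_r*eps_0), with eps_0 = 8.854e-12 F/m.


Smoluchowski equation: zeta = mu * eta / (eps_r * eps_0)
zeta = 4.41e-08 * 0.00102 / (79 * 8.854e-12)
zeta = 0.064309 V = 64.31 mV

64.31


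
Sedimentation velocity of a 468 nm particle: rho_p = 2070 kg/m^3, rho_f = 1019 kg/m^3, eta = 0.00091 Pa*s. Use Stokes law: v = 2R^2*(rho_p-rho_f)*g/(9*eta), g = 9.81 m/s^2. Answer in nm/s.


Radius R = 468/2 nm = 2.34e-07 m
Density difference = 2070 - 1019 = 1051 kg/m^3
v = 2 * R^2 * (rho_p - rho_f) * g / (9 * eta)
v = 2 * (2.34e-07)^2 * 1051 * 9.81 / (9 * 0.00091)
v = 1.37864e-07 m/s = 137.8636 nm/s

137.8636


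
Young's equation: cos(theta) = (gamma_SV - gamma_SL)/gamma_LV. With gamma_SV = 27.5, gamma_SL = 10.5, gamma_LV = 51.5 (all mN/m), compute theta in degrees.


cos(theta) = (gamma_SV - gamma_SL) / gamma_LV
cos(theta) = (27.5 - 10.5) / 51.5
cos(theta) = 0.330097
theta = arccos(0.330097) = 70.73 degrees

70.73


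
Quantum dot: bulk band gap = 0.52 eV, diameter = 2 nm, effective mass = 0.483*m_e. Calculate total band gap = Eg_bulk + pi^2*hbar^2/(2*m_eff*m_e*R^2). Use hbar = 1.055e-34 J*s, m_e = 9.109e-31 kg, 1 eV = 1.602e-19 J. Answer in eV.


Radius R = 2/2 nm = 1e-09 m
Confinement energy dE = pi^2 * hbar^2 / (2 * m_eff * m_e * R^2)
dE = pi^2 * (1.055e-34)^2 / (2 * 0.483 * 9.109e-31 * (1e-09)^2) J, divided by 1.602e-19 J/eV
dE = 0.7793 eV
Total band gap = E_g(bulk) + dE = 0.52 + 0.7793 = 1.2993 eV

1.2993


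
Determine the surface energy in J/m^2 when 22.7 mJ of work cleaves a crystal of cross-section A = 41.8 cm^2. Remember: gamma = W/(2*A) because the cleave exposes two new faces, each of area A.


Convert: A = 41.8 cm^2 = 0.00418 m^2, W = 22.7 mJ = 0.0227 J
Cleaving exposes two faces of area A, so total new surface = 2*A and gamma = W / (2*A)
gamma = 0.0227 / (2 * 0.00418)
gamma = 2.715 J/m^2

2.715


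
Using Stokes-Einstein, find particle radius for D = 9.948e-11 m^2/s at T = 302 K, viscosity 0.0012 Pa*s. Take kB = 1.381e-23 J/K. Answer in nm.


Stokes-Einstein: R = kB*T / (6*pi*eta*D)
R = 1.381e-23 * 302 / (6 * pi * 0.0012 * 9.948e-11)
R = 1.85346e-09 m = 1.85 nm

1.85


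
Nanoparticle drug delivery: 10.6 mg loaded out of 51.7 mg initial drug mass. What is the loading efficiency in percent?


Drug loading efficiency = (drug loaded / drug initial) * 100
DLE = 10.6 / 51.7 * 100
DLE = 0.205 * 100
DLE = 20.5%

20.5


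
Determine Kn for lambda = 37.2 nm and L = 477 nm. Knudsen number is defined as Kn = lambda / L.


Knudsen number Kn = lambda / L
Kn = 37.2 / 477
Kn = 0.078

0.078


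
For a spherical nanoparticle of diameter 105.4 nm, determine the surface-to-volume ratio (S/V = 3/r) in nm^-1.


Radius r = 105.4/2 = 52.7 nm
S/V = 3 / r = 3 / 52.7
S/V = 0.0569 nm^-1

0.0569


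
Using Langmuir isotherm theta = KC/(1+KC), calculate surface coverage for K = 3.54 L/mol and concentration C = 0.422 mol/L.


Langmuir isotherm: theta = K*C / (1 + K*C)
K*C = 3.54 * 0.422 = 1.49388
theta = 1.49388 / (1 + 1.49388) = 1.49388 / 2.49388
theta = 0.599

0.599


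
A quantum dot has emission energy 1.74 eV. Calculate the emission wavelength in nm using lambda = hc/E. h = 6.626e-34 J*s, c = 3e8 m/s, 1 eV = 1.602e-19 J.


Convert energy: E = 1.74 eV = 1.74 * 1.602e-19 = 2.78748e-19 J
lambda = h*c / E = 6.626e-34 * 3e8 / 2.78748e-19
lambda = 7.13117e-07 m = 713.1 nm

713.1


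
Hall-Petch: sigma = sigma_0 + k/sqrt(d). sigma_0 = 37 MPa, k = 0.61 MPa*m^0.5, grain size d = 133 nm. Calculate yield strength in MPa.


d = 133 nm = 1.33e-07 m
sqrt(d) = 0.0003646917
Hall-Petch contribution = k / sqrt(d) = 0.61 / 0.0003646917 = 1672.6 MPa
sigma = sigma_0 + k/sqrt(d) = 37 + 1672.6 = 1709.6 MPa

1709.6


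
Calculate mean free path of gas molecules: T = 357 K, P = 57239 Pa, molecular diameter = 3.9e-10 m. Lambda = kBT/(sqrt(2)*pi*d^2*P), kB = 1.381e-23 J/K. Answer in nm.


Mean free path: lambda = kB*T / (sqrt(2) * pi * d^2 * P)
lambda = 1.381e-23 * 357 / (sqrt(2) * pi * (3.9e-10)^2 * 57239)
lambda = 1.27461e-07 m
lambda = 127.46 nm

127.46


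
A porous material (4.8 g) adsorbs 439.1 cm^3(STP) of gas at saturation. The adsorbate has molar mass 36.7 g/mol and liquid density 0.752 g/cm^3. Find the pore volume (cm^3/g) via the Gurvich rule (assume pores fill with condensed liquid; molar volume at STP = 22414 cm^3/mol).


Moles adsorbed n = V_ads / 22414 = 439.1 / 22414 = 1.959043e-02 mol
Liquid volume V_liq = n * M / rho_liq = 1.959043e-02 * 36.7 / 0.752 = 0.95608 cm^3
Specific pore volume V_pore = V_liq / m_sample = 0.95608 / 4.8
V_pore = 0.1992 cm^3/g

0.1992


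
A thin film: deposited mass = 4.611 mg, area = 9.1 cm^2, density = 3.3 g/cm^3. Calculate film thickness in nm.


Convert: m = 4.611 mg = 4.6110e-06 kg, A = 9.1 cm^2 = 9.1000e-04 m^2, rho = 3.3 g/cm^3 = 3300 kg/m^3
t = m / (A * rho)
t = 4.6110e-06 / (9.1000e-04 * 3300)
t = 1.5355e-06 m = 1535.5 nm

1535.5


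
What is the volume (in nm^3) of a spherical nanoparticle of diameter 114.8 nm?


Radius r = 114.8/2 = 57.4 nm
Volume V = (4/3) * pi * r^3
V = (4/3) * pi * (57.4)^3
V = 792180.75 nm^3

792180.75


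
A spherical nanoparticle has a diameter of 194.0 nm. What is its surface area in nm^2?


Radius r = 194.0/2 = 97 nm
Surface area SA = 4 * pi * r^2
SA = 4 * pi * (97)^2
SA = 118236.98 nm^2

118236.98


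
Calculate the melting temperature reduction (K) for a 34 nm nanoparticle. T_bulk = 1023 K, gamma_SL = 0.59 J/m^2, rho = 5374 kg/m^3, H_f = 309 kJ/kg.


Radius R = 34/2 = 17 nm = 1.7e-08 m
Convert H_f = 309 kJ/kg = 309000 J/kg
dT = 2 * gamma_SL * T_bulk / (rho * H_f * R)
dT = 2 * 0.59 * 1023 / (5374 * 309000 * 1.7e-08)
dT = 42.8 K

42.8


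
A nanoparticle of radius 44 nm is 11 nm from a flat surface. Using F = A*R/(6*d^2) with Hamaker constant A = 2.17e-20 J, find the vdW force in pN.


Convert to SI: R = 44 nm = 4.4e-08 m, d = 11 nm = 1.1e-08 m
F = A * R / (6 * d^2)
F = 2.17e-20 * 4.4e-08 / (6 * (1.1e-08)^2)
F = 1.31515e-12 N = 1.315 pN

1.315


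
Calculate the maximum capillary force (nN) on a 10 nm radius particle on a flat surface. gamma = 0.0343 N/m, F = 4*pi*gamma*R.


Convert radius: R = 10 nm = 1e-08 m
F = 4 * pi * gamma * R
F = 4 * pi * 0.0343 * 1e-08
F = 4.31027e-09 N = 4.3103 nN

4.3103


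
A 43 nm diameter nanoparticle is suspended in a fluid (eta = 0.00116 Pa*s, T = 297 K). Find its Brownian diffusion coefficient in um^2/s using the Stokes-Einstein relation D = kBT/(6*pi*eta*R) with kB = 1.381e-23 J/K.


Radius R = 43/2 = 21.5 nm = 2.15e-08 m
D = kB*T / (6*pi*eta*R)
D = 1.381e-23 * 297 / (6 * pi * 0.00116 * 2.15e-08)
D = 8.72474e-12 m^2/s = 8.725 um^2/s

8.725


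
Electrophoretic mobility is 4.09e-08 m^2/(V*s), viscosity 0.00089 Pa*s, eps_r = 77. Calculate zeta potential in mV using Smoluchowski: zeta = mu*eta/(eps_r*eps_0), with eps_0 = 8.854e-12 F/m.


Smoluchowski equation: zeta = mu * eta / (eps_r * eps_0)
zeta = 4.09e-08 * 0.00089 / (77 * 8.854e-12)
zeta = 0.053393 V = 53.39 mV

53.39


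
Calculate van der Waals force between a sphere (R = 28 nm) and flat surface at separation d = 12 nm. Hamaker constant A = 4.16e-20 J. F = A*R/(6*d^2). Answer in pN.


Convert to SI: R = 28 nm = 2.8e-08 m, d = 12 nm = 1.2e-08 m
F = A * R / (6 * d^2)
F = 4.16e-20 * 2.8e-08 / (6 * (1.2e-08)^2)
F = 1.34815e-12 N = 1.348 pN

1.348


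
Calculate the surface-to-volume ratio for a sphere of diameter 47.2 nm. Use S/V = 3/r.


Radius r = 47.2/2 = 23.6 nm
S/V = 3 / r = 3 / 23.6
S/V = 0.1271 nm^-1

0.1271


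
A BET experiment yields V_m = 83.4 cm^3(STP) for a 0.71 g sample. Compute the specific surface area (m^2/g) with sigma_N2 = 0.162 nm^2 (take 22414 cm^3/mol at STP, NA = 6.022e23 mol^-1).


Number of moles in monolayer = V_m / 22414 = 83.4 / 22414 = 0.00372089
Number of molecules = moles * NA = 0.00372089 * 6.022e23
SA = molecules * sigma / mass
SA = (83.4 / 22414) * 6.022e23 * 0.162e-18 / 0.71
SA = 511.3 m^2/g

511.3


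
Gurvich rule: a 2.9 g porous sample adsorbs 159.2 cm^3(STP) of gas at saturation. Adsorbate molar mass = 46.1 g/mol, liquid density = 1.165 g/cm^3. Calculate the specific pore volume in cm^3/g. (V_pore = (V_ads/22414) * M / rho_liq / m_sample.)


Moles adsorbed n = V_ads / 22414 = 159.2 / 22414 = 7.102704e-03 mol
Liquid volume V_liq = n * M / rho_liq = 7.102704e-03 * 46.1 / 1.165 = 0.28106 cm^3
Specific pore volume V_pore = V_liq / m_sample = 0.28106 / 2.9
V_pore = 0.0969 cm^3/g

0.0969


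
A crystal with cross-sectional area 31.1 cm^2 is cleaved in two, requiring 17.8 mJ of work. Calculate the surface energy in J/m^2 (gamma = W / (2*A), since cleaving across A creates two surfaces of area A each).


Convert: A = 31.1 cm^2 = 0.00311 m^2, W = 17.8 mJ = 0.0178 J
Cleaving exposes two faces of area A, so total new surface = 2*A and gamma = W / (2*A)
gamma = 0.0178 / (2 * 0.00311)
gamma = 2.862 J/m^2

2.862


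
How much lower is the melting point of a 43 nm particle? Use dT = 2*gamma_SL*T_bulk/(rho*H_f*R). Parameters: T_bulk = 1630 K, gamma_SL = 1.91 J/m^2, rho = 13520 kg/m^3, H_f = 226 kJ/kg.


Radius R = 43/2 = 21.5 nm = 2.15e-08 m
Convert H_f = 226 kJ/kg = 226000 J/kg
dT = 2 * gamma_SL * T_bulk / (rho * H_f * R)
dT = 2 * 1.91 * 1630 / (13520 * 226000 * 2.15e-08)
dT = 94.8 K

94.8


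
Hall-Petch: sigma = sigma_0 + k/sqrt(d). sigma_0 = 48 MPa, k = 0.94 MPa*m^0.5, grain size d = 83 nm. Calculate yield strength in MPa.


d = 83 nm = 8.3e-08 m
sqrt(d) = 0.0002880972
Hall-Petch contribution = k / sqrt(d) = 0.94 / 0.0002880972 = 3262.8 MPa
sigma = sigma_0 + k/sqrt(d) = 48 + 3262.8 = 3310.8 MPa

3310.8


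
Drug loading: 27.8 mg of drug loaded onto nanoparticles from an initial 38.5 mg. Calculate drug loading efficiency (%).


Drug loading efficiency = (drug loaded / drug initial) * 100
DLE = 27.8 / 38.5 * 100
DLE = 0.7221 * 100
DLE = 72.21%

72.21


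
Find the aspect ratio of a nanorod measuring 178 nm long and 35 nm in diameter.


Aspect ratio AR = length / diameter
AR = 178 / 35
AR = 5.09

5.09


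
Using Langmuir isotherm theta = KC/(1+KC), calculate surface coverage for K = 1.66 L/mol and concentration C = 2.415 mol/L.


Langmuir isotherm: theta = K*C / (1 + K*C)
K*C = 1.66 * 2.415 = 4.0089
theta = 4.0089 / (1 + 4.0089) = 4.0089 / 5.0089
theta = 0.8004

0.8004


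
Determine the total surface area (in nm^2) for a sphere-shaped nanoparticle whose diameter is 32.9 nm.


Radius r = 32.9/2 = 16.45 nm
Surface area SA = 4 * pi * r^2
SA = 4 * pi * (16.45)^2
SA = 3400.49 nm^2

3400.49


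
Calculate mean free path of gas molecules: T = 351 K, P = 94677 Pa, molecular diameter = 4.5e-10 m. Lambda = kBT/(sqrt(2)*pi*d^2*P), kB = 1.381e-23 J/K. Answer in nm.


Mean free path: lambda = kB*T / (sqrt(2) * pi * d^2 * P)
lambda = 1.381e-23 * 351 / (sqrt(2) * pi * (4.5e-10)^2 * 94677)
lambda = 5.69071e-08 m
lambda = 56.91 nm

56.91


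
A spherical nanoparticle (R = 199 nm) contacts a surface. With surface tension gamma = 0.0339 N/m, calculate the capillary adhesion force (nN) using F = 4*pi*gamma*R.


Convert radius: R = 199 nm = 1.99e-07 m
F = 4 * pi * gamma * R
F = 4 * pi * 0.0339 * 1.99e-07
F = 8.4774e-08 N = 84.774 nN

84.774


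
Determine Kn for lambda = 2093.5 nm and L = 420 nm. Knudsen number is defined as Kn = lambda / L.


Knudsen number Kn = lambda / L
Kn = 2093.5 / 420
Kn = 4.9845

4.9845


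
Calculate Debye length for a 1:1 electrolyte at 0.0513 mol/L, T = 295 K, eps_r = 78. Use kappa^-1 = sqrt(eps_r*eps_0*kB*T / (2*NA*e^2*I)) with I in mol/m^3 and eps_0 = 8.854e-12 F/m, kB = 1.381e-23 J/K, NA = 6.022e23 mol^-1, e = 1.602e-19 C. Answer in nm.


Ionic strength I = 0.0513 * 1^2 * 1000 = 51.3 mol/m^3
kappa^-1 = sqrt(78 * 8.854e-12 * 1.381e-23 * 295 / (2 * 6.022e23 * (1.602e-19)^2 * 51.3))
kappa^-1 = 1.332 nm

1.332


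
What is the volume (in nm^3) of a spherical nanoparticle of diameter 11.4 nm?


Radius r = 11.4/2 = 5.7 nm
Volume V = (4/3) * pi * r^3
V = (4/3) * pi * (5.7)^3
V = 775.73 nm^3

775.73


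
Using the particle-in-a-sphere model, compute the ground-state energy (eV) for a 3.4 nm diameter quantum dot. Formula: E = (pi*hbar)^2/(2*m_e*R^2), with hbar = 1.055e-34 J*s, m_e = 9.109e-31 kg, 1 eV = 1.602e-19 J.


Radius R = 3.4/2 = 1.7 nm = 1.7e-09 m
E = (pi * 1.055e-34)^2 / (2 * 9.109e-31 * (1.7e-09)^2)
E(J) = 2.08644e-20
E = E(J) / 1.602e-19 = 0.1302 eV

0.1302


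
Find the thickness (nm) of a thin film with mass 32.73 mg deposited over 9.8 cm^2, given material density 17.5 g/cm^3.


Convert: m = 32.73 mg = 3.2730e-05 kg, A = 9.8 cm^2 = 9.8000e-04 m^2, rho = 17.5 g/cm^3 = 17500 kg/m^3
t = m / (A * rho)
t = 3.2730e-05 / (9.8000e-04 * 17500)
t = 1.9085e-06 m = 1908.5 nm

1908.5


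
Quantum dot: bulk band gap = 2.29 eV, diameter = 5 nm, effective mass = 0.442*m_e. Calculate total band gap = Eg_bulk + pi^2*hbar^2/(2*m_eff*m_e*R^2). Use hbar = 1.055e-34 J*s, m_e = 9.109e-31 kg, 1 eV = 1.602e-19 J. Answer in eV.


Radius R = 5/2 nm = 2.5e-09 m
Confinement energy dE = pi^2 * hbar^2 / (2 * m_eff * m_e * R^2)
dE = pi^2 * (1.055e-34)^2 / (2 * 0.442 * 9.109e-31 * (2.5e-09)^2) J, divided by 1.602e-19 J/eV
dE = 0.1363 eV
Total band gap = E_g(bulk) + dE = 2.29 + 0.1363 = 2.4263 eV

2.4263


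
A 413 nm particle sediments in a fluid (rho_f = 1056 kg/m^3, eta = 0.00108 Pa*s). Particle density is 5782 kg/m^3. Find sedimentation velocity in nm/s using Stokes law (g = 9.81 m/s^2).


Radius R = 413/2 nm = 2.065e-07 m
Density difference = 5782 - 1056 = 4726 kg/m^3
v = 2 * R^2 * (rho_p - rho_f) * g / (9 * eta)
v = 2 * (2.065e-07)^2 * 4726 * 9.81 / (9 * 0.00108)
v = 4.06787e-07 m/s = 406.7865 nm/s

406.7865


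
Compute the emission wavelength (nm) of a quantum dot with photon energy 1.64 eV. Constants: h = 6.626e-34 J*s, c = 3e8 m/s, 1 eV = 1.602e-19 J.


Convert energy: E = 1.64 eV = 1.64 * 1.602e-19 = 2.62728e-19 J
lambda = h*c / E = 6.626e-34 * 3e8 / 2.62728e-19
lambda = 7.566e-07 m = 756.6 nm

756.6


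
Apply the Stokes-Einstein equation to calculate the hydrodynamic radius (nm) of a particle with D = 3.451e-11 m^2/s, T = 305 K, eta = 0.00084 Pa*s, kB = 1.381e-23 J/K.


Stokes-Einstein: R = kB*T / (6*pi*eta*D)
R = 1.381e-23 * 305 / (6 * pi * 0.00084 * 3.451e-11)
R = 7.70847e-09 m = 7.71 nm

7.71


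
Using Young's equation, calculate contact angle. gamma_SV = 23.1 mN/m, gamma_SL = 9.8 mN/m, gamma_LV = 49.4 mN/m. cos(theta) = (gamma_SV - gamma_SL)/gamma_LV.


cos(theta) = (gamma_SV - gamma_SL) / gamma_LV
cos(theta) = (23.1 - 9.8) / 49.4
cos(theta) = 0.269231
theta = arccos(0.269231) = 74.38 degrees

74.38


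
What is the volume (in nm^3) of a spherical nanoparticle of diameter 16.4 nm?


Radius r = 16.4/2 = 8.2 nm
Volume V = (4/3) * pi * r^3
V = (4/3) * pi * (8.2)^3
V = 2309.56 nm^3

2309.56


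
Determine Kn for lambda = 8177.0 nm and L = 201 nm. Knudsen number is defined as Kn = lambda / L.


Knudsen number Kn = lambda / L
Kn = 8177.0 / 201
Kn = 40.6816

40.6816


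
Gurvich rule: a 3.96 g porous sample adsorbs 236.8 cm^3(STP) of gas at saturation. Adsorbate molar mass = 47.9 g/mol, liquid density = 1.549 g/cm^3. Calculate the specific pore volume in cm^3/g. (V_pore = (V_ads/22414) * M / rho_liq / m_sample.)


Moles adsorbed n = V_ads / 22414 = 236.8 / 22414 = 1.056483e-02 mol
Liquid volume V_liq = n * M / rho_liq = 1.056483e-02 * 47.9 / 1.549 = 0.32670 cm^3
Specific pore volume V_pore = V_liq / m_sample = 0.32670 / 3.96
V_pore = 0.0825 cm^3/g

0.0825


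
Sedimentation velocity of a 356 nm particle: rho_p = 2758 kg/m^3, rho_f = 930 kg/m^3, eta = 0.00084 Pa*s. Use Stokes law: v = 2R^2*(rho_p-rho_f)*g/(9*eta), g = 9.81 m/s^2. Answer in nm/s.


Radius R = 356/2 nm = 1.78e-07 m
Density difference = 2758 - 930 = 1828 kg/m^3
v = 2 * R^2 * (rho_p - rho_f) * g / (9 * eta)
v = 2 * (1.78e-07)^2 * 1828 * 9.81 / (9 * 0.00084)
v = 1.50312e-07 m/s = 150.3119 nm/s

150.3119


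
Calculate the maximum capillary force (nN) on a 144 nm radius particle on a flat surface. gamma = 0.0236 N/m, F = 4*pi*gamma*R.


Convert radius: R = 144 nm = 1.44e-07 m
F = 4 * pi * gamma * R
F = 4 * pi * 0.0236 * 1.44e-07
F = 4.27056e-08 N = 42.7056 nN

42.7056


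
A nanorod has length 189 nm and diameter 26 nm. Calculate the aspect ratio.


Aspect ratio AR = length / diameter
AR = 189 / 26
AR = 7.27

7.27


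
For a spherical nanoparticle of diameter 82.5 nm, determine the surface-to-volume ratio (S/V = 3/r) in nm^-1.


Radius r = 82.5/2 = 41.25 nm
S/V = 3 / r = 3 / 41.25
S/V = 0.0727 nm^-1

0.0727


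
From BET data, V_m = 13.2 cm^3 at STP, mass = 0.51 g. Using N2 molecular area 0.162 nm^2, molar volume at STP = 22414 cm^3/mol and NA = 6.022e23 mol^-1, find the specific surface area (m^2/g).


Number of moles in monolayer = V_m / 22414 = 13.2 / 22414 = 0.00058892
Number of molecules = moles * NA = 0.00058892 * 6.022e23
SA = molecules * sigma / mass
SA = (13.2 / 22414) * 6.022e23 * 0.162e-18 / 0.51
SA = 112.7 m^2/g

112.7


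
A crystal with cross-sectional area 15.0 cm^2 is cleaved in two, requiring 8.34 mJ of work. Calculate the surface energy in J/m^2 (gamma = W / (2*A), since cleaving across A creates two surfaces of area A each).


Convert: A = 15.0 cm^2 = 0.0015 m^2, W = 8.34 mJ = 0.00834 J
Cleaving exposes two faces of area A, so total new surface = 2*A and gamma = W / (2*A)
gamma = 0.00834 / (2 * 0.0015)
gamma = 2.78 J/m^2

2.78


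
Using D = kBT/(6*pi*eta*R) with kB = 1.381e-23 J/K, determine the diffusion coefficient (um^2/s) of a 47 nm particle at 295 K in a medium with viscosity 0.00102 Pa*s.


Radius R = 47/2 = 23.5 nm = 2.35e-08 m
D = kB*T / (6*pi*eta*R)
D = 1.381e-23 * 295 / (6 * pi * 0.00102 * 2.35e-08)
D = 9.01668e-12 m^2/s = 9.017 um^2/s

9.017


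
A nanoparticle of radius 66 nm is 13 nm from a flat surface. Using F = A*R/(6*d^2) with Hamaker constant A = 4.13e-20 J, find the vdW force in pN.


Convert to SI: R = 66 nm = 6.6e-08 m, d = 13 nm = 1.3e-08 m
F = A * R / (6 * d^2)
F = 4.13e-20 * 6.6e-08 / (6 * (1.3e-08)^2)
F = 2.68817e-12 N = 2.688 pN

2.688


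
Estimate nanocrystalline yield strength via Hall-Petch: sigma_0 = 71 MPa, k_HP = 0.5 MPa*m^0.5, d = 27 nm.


d = 27 nm = 2.7e-08 m
sqrt(d) = 0.0001643168
Hall-Petch contribution = k / sqrt(d) = 0.5 / 0.0001643168 = 3042.9 MPa
sigma = sigma_0 + k/sqrt(d) = 71 + 3042.9 = 3113.9 MPa

3113.9


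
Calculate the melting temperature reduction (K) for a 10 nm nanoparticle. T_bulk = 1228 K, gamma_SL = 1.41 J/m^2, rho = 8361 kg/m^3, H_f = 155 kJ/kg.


Radius R = 10/2 = 5 nm = 5e-09 m
Convert H_f = 155 kJ/kg = 155000 J/kg
dT = 2 * gamma_SL * T_bulk / (rho * H_f * R)
dT = 2 * 1.41 * 1228 / (8361 * 155000 * 5e-09)
dT = 534.4 K

534.4


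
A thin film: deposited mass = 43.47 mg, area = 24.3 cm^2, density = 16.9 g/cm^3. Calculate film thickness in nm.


Convert: m = 43.47 mg = 4.3470e-05 kg, A = 24.3 cm^2 = 2.4300e-03 m^2, rho = 16.9 g/cm^3 = 16900 kg/m^3
t = m / (A * rho)
t = 4.3470e-05 / (2.4300e-03 * 16900)
t = 1.0585e-06 m = 1058.5 nm

1058.5


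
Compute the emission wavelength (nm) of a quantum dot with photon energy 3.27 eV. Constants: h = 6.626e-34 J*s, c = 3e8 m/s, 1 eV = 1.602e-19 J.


Convert energy: E = 3.27 eV = 3.27 * 1.602e-19 = 5.23854e-19 J
lambda = h*c / E = 6.626e-34 * 3e8 / 5.23854e-19
lambda = 3.79457e-07 m = 379.5 nm

379.5


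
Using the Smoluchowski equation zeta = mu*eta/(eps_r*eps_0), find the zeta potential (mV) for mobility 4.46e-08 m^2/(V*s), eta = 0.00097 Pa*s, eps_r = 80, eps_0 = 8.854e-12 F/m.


Smoluchowski equation: zeta = mu * eta / (eps_r * eps_0)
zeta = 4.46e-08 * 0.00097 / (80 * 8.854e-12)
zeta = 0.061077 V = 61.08 mV

61.08


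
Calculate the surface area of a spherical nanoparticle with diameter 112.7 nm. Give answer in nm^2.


Radius r = 112.7/2 = 56.35 nm
Surface area SA = 4 * pi * r^2
SA = 4 * pi * (56.35)^2
SA = 39902.28 nm^2

39902.28


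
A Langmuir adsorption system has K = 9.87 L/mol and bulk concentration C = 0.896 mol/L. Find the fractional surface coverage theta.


Langmuir isotherm: theta = K*C / (1 + K*C)
K*C = 9.87 * 0.896 = 8.84352
theta = 8.84352 / (1 + 8.84352) = 8.84352 / 9.84352
theta = 0.8984

0.8984


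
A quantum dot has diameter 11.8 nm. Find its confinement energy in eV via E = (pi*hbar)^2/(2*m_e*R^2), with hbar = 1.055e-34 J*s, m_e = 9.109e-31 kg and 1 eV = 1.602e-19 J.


Radius R = 11.8/2 = 5.9 nm = 5.9e-09 m
E = (pi * 1.055e-34)^2 / (2 * 9.109e-31 * (5.9e-09)^2)
E(J) = 1.73221e-21
E = E(J) / 1.602e-19 = 0.0108 eV

0.0108


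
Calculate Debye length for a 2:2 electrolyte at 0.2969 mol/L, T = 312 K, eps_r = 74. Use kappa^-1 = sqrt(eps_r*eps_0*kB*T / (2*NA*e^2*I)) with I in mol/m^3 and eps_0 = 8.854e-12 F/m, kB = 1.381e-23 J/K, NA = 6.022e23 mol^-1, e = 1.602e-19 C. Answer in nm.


Ionic strength I = 0.2969 * 2^2 * 1000 = 1187.6 mol/m^3
kappa^-1 = sqrt(74 * 8.854e-12 * 1.381e-23 * 312 / (2 * 6.022e23 * (1.602e-19)^2 * 1187.6))
kappa^-1 = 0.277 nm

0.277


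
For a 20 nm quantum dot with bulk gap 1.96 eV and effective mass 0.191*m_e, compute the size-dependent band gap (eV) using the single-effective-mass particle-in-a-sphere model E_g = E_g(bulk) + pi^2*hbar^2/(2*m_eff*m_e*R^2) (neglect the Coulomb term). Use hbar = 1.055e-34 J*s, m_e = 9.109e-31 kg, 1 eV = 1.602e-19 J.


Radius R = 20/2 nm = 1e-08 m
Confinement energy dE = pi^2 * hbar^2 / (2 * m_eff * m_e * R^2)
dE = pi^2 * (1.055e-34)^2 / (2 * 0.191 * 9.109e-31 * (1e-08)^2) J, divided by 1.602e-19 J/eV
dE = 0.0197 eV
Total band gap = E_g(bulk) + dE = 1.96 + 0.0197 = 1.9797 eV

1.9797


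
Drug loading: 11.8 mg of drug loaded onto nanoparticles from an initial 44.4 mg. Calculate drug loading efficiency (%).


Drug loading efficiency = (drug loaded / drug initial) * 100
DLE = 11.8 / 44.4 * 100
DLE = 0.2658 * 100
DLE = 26.58%

26.58


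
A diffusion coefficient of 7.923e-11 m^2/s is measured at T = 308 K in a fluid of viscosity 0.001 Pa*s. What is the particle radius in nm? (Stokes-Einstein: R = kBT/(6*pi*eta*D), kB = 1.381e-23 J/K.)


Stokes-Einstein: R = kB*T / (6*pi*eta*D)
R = 1.381e-23 * 308 / (6 * pi * 0.001 * 7.923e-11)
R = 2.84809e-09 m = 2.85 nm

2.85


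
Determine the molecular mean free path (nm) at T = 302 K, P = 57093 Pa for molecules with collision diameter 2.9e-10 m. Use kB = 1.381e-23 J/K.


Mean free path: lambda = kB*T / (sqrt(2) * pi * d^2 * P)
lambda = 1.381e-23 * 302 / (sqrt(2) * pi * (2.9e-10)^2 * 57093)
lambda = 1.95505e-07 m
lambda = 195.5 nm

195.5


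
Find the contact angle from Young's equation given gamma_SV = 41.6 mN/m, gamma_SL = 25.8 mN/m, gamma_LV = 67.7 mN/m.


cos(theta) = (gamma_SV - gamma_SL) / gamma_LV
cos(theta) = (41.6 - 25.8) / 67.7
cos(theta) = 0.233383
theta = arccos(0.233383) = 76.5 degrees

76.5


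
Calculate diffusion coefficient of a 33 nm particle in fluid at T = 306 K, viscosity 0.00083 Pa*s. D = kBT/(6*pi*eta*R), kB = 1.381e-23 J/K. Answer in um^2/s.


Radius R = 33/2 = 16.5 nm = 1.65e-08 m
D = kB*T / (6*pi*eta*R)
D = 1.381e-23 * 306 / (6 * pi * 0.00083 * 1.65e-08)
D = 1.63701e-11 m^2/s = 16.37 um^2/s

16.37


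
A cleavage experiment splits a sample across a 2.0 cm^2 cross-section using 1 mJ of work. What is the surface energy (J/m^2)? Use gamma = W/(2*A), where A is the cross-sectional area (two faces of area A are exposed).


Convert: A = 2.0 cm^2 = 0.0002 m^2, W = 1 mJ = 0.001 J
Cleaving exposes two faces of area A, so total new surface = 2*A and gamma = W / (2*A)
gamma = 0.001 / (2 * 0.0002)
gamma = 2.5 J/m^2

2.5


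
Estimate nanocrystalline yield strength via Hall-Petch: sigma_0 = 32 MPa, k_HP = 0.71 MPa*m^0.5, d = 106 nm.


d = 106 nm = 1.06e-07 m
sqrt(d) = 0.0003255764
Hall-Petch contribution = k / sqrt(d) = 0.71 / 0.0003255764 = 2180.7 MPa
sigma = sigma_0 + k/sqrt(d) = 32 + 2180.7 = 2212.7 MPa

2212.7


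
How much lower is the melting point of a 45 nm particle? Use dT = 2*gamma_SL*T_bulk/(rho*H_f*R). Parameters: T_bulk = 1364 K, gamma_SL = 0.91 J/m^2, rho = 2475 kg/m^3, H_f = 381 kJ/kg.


Radius R = 45/2 = 22.5 nm = 2.25e-08 m
Convert H_f = 381 kJ/kg = 381000 J/kg
dT = 2 * gamma_SL * T_bulk / (rho * H_f * R)
dT = 2 * 0.91 * 1364 / (2475 * 381000 * 2.25e-08)
dT = 117.0 K

117.0


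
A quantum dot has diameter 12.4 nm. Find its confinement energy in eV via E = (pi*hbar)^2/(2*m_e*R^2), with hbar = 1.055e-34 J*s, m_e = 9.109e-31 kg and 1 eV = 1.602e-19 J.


Radius R = 12.4/2 = 6.2 nm = 6.2e-09 m
E = (pi * 1.055e-34)^2 / (2 * 9.109e-31 * (6.2e-09)^2)
E(J) = 1.56863e-21
E = E(J) / 1.602e-19 = 0.0098 eV

0.0098


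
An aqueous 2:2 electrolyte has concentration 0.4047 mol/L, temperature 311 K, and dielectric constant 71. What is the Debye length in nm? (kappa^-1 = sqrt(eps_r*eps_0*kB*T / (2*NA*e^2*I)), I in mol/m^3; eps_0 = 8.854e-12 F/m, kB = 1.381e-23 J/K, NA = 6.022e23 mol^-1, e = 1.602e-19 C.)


Ionic strength I = 0.4047 * 2^2 * 1000 = 1618.8 mol/m^3
kappa^-1 = sqrt(71 * 8.854e-12 * 1.381e-23 * 311 / (2 * 6.022e23 * (1.602e-19)^2 * 1618.8))
kappa^-1 = 0.232 nm

0.232


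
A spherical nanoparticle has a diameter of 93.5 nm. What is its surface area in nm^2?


Radius r = 93.5/2 = 46.75 nm
Surface area SA = 4 * pi * r^2
SA = 4 * pi * (46.75)^2
SA = 27464.59 nm^2

27464.59


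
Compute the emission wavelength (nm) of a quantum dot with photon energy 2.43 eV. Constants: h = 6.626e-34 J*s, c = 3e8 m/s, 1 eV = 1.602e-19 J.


Convert energy: E = 2.43 eV = 2.43 * 1.602e-19 = 3.89286e-19 J
lambda = h*c / E = 6.626e-34 * 3e8 / 3.89286e-19
lambda = 5.10627e-07 m = 510.6 nm

510.6


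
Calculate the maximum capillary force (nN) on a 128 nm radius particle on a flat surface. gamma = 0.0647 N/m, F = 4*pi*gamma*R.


Convert radius: R = 128 nm = 1.28e-07 m
F = 4 * pi * gamma * R
F = 4 * pi * 0.0647 * 1.28e-07
F = 1.0407e-07 N = 104.0697 nN

104.0697


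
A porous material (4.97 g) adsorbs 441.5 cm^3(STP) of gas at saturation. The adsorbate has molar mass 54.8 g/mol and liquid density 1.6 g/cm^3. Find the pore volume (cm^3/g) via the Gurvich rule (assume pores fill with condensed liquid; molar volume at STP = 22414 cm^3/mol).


Moles adsorbed n = V_ads / 22414 = 441.5 / 22414 = 1.969751e-02 mol
Liquid volume V_liq = n * M / rho_liq = 1.969751e-02 * 54.8 / 1.6 = 0.67464 cm^3
Specific pore volume V_pore = V_liq / m_sample = 0.67464 / 4.97
V_pore = 0.1357 cm^3/g

0.1357


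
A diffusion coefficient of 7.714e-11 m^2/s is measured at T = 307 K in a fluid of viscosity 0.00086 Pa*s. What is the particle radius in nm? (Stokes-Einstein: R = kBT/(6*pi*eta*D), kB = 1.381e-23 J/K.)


Stokes-Einstein: R = kB*T / (6*pi*eta*D)
R = 1.381e-23 * 307 / (6 * pi * 0.00086 * 7.714e-11)
R = 3.39041e-09 m = 3.39 nm

3.39


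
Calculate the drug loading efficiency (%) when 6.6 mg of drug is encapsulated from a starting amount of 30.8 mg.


Drug loading efficiency = (drug loaded / drug initial) * 100
DLE = 6.6 / 30.8 * 100
DLE = 0.2143 * 100
DLE = 21.43%

21.43


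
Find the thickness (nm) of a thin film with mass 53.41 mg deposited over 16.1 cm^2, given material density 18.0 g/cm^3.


Convert: m = 53.41 mg = 5.3410e-05 kg, A = 16.1 cm^2 = 1.6100e-03 m^2, rho = 18.0 g/cm^3 = 18000 kg/m^3
t = m / (A * rho)
t = 5.3410e-05 / (1.6100e-03 * 18000)
t = 1.8430e-06 m = 1843.0 nm

1843.0


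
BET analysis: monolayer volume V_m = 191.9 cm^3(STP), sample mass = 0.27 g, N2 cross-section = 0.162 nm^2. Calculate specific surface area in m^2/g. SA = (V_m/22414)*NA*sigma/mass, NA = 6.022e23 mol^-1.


Number of moles in monolayer = V_m / 22414 = 191.9 / 22414 = 0.00856161
Number of molecules = moles * NA = 0.00856161 * 6.022e23
SA = molecules * sigma / mass
SA = (191.9 / 22414) * 6.022e23 * 0.162e-18 / 0.27
SA = 3093.5 m^2/g

3093.5


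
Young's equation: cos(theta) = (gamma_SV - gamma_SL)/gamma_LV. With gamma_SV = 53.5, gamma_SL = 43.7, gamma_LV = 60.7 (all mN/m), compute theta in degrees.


cos(theta) = (gamma_SV - gamma_SL) / gamma_LV
cos(theta) = (53.5 - 43.7) / 60.7
cos(theta) = 0.16145
theta = arccos(0.16145) = 80.71 degrees

80.71


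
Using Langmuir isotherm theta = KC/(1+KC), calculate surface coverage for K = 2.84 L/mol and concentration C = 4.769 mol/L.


Langmuir isotherm: theta = K*C / (1 + K*C)
K*C = 2.84 * 4.769 = 13.54396
theta = 13.54396 / (1 + 13.54396) = 13.54396 / 14.54396
theta = 0.9312

0.9312


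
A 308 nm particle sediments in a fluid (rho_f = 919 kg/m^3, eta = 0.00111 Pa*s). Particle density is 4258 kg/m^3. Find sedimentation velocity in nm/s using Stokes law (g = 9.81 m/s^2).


Radius R = 308/2 nm = 1.54e-07 m
Density difference = 4258 - 919 = 3339 kg/m^3
v = 2 * R^2 * (rho_p - rho_f) * g / (9 * eta)
v = 2 * (1.54e-07)^2 * 3339 * 9.81 / (9 * 0.00111)
v = 1.55522e-07 m/s = 155.5218 nm/s

155.5218


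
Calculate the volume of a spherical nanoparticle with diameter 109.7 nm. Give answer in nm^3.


Radius r = 109.7/2 = 54.85 nm
Volume V = (4/3) * pi * r^3
V = (4/3) * pi * (54.85)^3
V = 691223.52 nm^3

691223.52


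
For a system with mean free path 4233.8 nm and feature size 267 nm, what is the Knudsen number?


Knudsen number Kn = lambda / L
Kn = 4233.8 / 267
Kn = 15.8569

15.8569


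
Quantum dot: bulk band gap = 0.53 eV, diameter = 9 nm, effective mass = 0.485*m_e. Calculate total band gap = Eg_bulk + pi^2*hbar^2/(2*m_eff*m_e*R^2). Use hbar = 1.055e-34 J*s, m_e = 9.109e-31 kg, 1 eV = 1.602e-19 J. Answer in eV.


Radius R = 9/2 nm = 4.5e-09 m
Confinement energy dE = pi^2 * hbar^2 / (2 * m_eff * m_e * R^2)
dE = pi^2 * (1.055e-34)^2 / (2 * 0.485 * 9.109e-31 * (4.5e-09)^2) J, divided by 1.602e-19 J/eV
dE = 0.0383 eV
Total band gap = E_g(bulk) + dE = 0.53 + 0.0383 = 0.5683 eV

0.5683


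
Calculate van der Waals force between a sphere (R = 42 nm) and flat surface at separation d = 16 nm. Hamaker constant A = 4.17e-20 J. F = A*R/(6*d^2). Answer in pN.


Convert to SI: R = 42 nm = 4.2e-08 m, d = 16 nm = 1.6e-08 m
F = A * R / (6 * d^2)
F = 4.17e-20 * 4.2e-08 / (6 * (1.6e-08)^2)
F = 1.14023e-12 N = 1.14 pN

1.14


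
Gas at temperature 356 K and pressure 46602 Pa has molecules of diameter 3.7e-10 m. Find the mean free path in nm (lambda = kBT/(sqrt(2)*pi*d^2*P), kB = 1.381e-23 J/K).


Mean free path: lambda = kB*T / (sqrt(2) * pi * d^2 * P)
lambda = 1.381e-23 * 356 / (sqrt(2) * pi * (3.7e-10)^2 * 46602)
lambda = 1.73449e-07 m
lambda = 173.45 nm

173.45


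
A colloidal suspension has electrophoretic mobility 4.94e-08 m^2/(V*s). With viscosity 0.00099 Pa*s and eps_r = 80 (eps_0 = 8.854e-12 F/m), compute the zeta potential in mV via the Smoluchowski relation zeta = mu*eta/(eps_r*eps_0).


Smoluchowski equation: zeta = mu * eta / (eps_r * eps_0)
zeta = 4.94e-08 * 0.00099 / (80 * 8.854e-12)
zeta = 0.069045 V = 69.05 mV

69.05


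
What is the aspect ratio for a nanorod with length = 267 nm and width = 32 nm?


Aspect ratio AR = length / diameter
AR = 267 / 32
AR = 8.34

8.34


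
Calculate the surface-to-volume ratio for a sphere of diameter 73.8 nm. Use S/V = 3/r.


Radius r = 73.8/2 = 36.9 nm
S/V = 3 / r = 3 / 36.9
S/V = 0.0813 nm^-1

0.0813


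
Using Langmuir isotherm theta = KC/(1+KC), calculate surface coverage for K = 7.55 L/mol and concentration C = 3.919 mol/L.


Langmuir isotherm: theta = K*C / (1 + K*C)
K*C = 7.55 * 3.919 = 29.58845
theta = 29.58845 / (1 + 29.58845) = 29.58845 / 30.58845
theta = 0.9673

0.9673


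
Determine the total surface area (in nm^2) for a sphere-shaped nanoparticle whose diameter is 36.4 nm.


Radius r = 36.4/2 = 18.2 nm
Surface area SA = 4 * pi * r^2
SA = 4 * pi * (18.2)^2
SA = 4162.48 nm^2

4162.48


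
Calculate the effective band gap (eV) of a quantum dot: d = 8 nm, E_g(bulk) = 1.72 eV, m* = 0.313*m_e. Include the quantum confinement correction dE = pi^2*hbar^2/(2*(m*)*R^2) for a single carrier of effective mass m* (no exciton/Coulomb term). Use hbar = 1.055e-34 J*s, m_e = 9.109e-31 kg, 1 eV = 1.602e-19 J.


Radius R = 8/2 nm = 4e-09 m
Confinement energy dE = pi^2 * hbar^2 / (2 * m_eff * m_e * R^2)
dE = pi^2 * (1.055e-34)^2 / (2 * 0.313 * 9.109e-31 * (4e-09)^2) J, divided by 1.602e-19 J/eV
dE = 0.0752 eV
Total band gap = E_g(bulk) + dE = 1.72 + 0.0752 = 1.7952 eV

1.7952


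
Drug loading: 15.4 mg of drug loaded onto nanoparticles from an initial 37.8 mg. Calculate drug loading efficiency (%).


Drug loading efficiency = (drug loaded / drug initial) * 100
DLE = 15.4 / 37.8 * 100
DLE = 0.4074 * 100
DLE = 40.74%

40.74


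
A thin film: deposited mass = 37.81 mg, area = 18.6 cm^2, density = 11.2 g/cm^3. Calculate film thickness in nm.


Convert: m = 37.81 mg = 3.7810e-05 kg, A = 18.6 cm^2 = 1.8600e-03 m^2, rho = 11.2 g/cm^3 = 11200 kg/m^3
t = m / (A * rho)
t = 3.7810e-05 / (1.8600e-03 * 11200)
t = 1.8150e-06 m = 1815.0 nm

1815.0


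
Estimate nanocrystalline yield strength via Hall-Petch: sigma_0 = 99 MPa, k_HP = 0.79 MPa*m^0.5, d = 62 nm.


d = 62 nm = 6.2e-08 m
sqrt(d) = 0.000248998
Hall-Petch contribution = k / sqrt(d) = 0.79 / 0.000248998 = 3172.7 MPa
sigma = sigma_0 + k/sqrt(d) = 99 + 3172.7 = 3271.7 MPa

3271.7


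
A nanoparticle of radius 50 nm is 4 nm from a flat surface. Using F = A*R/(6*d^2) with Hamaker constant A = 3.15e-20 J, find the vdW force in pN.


Convert to SI: R = 50 nm = 5e-08 m, d = 4 nm = 4e-09 m
F = A * R / (6 * d^2)
F = 3.15e-20 * 5e-08 / (6 * (4e-09)^2)
F = 1.64062e-11 N = 16.406 pN

16.406


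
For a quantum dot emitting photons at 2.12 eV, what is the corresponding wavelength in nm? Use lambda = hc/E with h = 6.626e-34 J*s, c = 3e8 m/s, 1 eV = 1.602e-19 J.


Convert energy: E = 2.12 eV = 2.12 * 1.602e-19 = 3.39624e-19 J
lambda = h*c / E = 6.626e-34 * 3e8 / 3.39624e-19
lambda = 5.85294e-07 m = 585.3 nm

585.3


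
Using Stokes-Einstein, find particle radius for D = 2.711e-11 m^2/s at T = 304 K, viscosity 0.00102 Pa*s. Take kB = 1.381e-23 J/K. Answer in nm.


Stokes-Einstein: R = kB*T / (6*pi*eta*D)
R = 1.381e-23 * 304 / (6 * pi * 0.00102 * 2.711e-11)
R = 8.05446e-09 m = 8.05 nm

8.05


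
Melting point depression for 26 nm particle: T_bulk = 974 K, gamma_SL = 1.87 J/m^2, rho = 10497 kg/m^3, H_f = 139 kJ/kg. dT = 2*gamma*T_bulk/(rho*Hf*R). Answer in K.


Radius R = 26/2 = 13 nm = 1.3e-08 m
Convert H_f = 139 kJ/kg = 139000 J/kg
dT = 2 * gamma_SL * T_bulk / (rho * H_f * R)
dT = 2 * 1.87 * 974 / (10497 * 139000 * 1.3e-08)
dT = 192.0 K

192.0


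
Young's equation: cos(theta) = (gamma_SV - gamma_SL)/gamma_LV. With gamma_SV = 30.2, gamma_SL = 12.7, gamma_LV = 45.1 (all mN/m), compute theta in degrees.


cos(theta) = (gamma_SV - gamma_SL) / gamma_LV
cos(theta) = (30.2 - 12.7) / 45.1
cos(theta) = 0.388027
theta = arccos(0.388027) = 67.17 degrees

67.17


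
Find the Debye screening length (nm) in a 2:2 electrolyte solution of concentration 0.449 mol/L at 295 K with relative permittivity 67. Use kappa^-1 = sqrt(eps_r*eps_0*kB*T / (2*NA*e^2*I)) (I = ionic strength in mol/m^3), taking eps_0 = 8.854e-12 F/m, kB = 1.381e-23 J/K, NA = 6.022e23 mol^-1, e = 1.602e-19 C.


Ionic strength I = 0.449 * 2^2 * 1000 = 1796 mol/m^3
kappa^-1 = sqrt(67 * 8.854e-12 * 1.381e-23 * 295 / (2 * 6.022e23 * (1.602e-19)^2 * 1796))
kappa^-1 = 0.209 nm

0.209


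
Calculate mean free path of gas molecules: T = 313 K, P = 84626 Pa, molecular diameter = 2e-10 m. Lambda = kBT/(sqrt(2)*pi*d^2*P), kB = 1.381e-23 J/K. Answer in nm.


Mean free path: lambda = kB*T / (sqrt(2) * pi * d^2 * P)
lambda = 1.381e-23 * 313 / (sqrt(2) * pi * (2e-10)^2 * 84626)
lambda = 2.87415e-07 m
lambda = 287.41 nm

287.41


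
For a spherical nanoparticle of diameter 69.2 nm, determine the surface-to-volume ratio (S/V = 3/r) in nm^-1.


Radius r = 69.2/2 = 34.6 nm
S/V = 3 / r = 3 / 34.6
S/V = 0.0867 nm^-1

0.0867


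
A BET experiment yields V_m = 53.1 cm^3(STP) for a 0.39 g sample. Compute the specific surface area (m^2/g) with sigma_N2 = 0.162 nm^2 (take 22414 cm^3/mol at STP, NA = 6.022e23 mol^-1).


Number of moles in monolayer = V_m / 22414 = 53.1 / 22414 = 0.00236906
Number of molecules = moles * NA = 0.00236906 * 6.022e23
SA = molecules * sigma / mass
SA = (53.1 / 22414) * 6.022e23 * 0.162e-18 / 0.39
SA = 592.6 m^2/g

592.6


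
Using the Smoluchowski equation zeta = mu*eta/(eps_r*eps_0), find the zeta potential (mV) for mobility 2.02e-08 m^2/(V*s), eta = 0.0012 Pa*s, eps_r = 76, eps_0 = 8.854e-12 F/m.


Smoluchowski equation: zeta = mu * eta / (eps_r * eps_0)
zeta = 2.02e-08 * 0.0012 / (76 * 8.854e-12)
zeta = 0.036023 V = 36.02 mV

36.02


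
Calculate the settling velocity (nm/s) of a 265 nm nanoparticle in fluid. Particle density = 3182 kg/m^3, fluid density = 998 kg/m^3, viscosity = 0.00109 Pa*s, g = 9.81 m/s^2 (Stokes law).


Radius R = 265/2 nm = 1.325e-07 m
Density difference = 3182 - 998 = 2184 kg/m^3
v = 2 * R^2 * (rho_p - rho_f) * g / (9 * eta)
v = 2 * (1.325e-07)^2 * 2184 * 9.81 / (9 * 0.00109)
v = 7.66857e-08 m/s = 76.6857 nm/s

76.6857


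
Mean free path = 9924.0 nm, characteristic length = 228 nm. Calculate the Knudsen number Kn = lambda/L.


Knudsen number Kn = lambda / L
Kn = 9924.0 / 228
Kn = 43.5263

43.5263


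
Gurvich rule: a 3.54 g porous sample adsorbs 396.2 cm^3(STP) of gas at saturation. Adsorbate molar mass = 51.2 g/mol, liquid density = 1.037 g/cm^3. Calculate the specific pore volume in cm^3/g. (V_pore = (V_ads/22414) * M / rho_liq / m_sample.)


Moles adsorbed n = V_ads / 22414 = 396.2 / 22414 = 1.767645e-02 mol
Liquid volume V_liq = n * M / rho_liq = 1.767645e-02 * 51.2 / 1.037 = 0.87274 cm^3
Specific pore volume V_pore = V_liq / m_sample = 0.87274 / 3.54
V_pore = 0.2465 cm^3/g

0.2465


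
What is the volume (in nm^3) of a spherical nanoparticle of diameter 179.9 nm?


Radius r = 179.9/2 = 89.95 nm
Volume V = (4/3) * pi * r^3
V = (4/3) * pi * (89.95)^3
V = 3048541.51 nm^3

3048541.51


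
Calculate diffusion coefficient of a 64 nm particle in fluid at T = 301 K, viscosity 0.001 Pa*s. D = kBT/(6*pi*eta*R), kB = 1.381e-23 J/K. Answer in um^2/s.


Radius R = 64/2 = 32 nm = 3.2e-08 m
D = kB*T / (6*pi*eta*R)
D = 1.381e-23 * 301 / (6 * pi * 0.001 * 3.2e-08)
D = 6.89143e-12 m^2/s = 6.891 um^2/s

6.891


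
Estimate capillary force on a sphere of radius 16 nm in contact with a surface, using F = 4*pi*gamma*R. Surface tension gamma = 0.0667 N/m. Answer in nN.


Convert radius: R = 16 nm = 1.6e-08 m
F = 4 * pi * gamma * R
F = 4 * pi * 0.0667 * 1.6e-08
F = 1.34108e-08 N = 13.4108 nN

13.4108


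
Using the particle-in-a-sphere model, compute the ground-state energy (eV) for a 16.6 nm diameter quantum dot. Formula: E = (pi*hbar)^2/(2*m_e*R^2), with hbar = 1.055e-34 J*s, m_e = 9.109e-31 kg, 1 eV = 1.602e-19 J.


Radius R = 16.6/2 = 8.3 nm = 8.3e-09 m
E = (pi * 1.055e-34)^2 / (2 * 9.109e-31 * (8.3e-09)^2)
E(J) = 8.75282e-22
E = E(J) / 1.602e-19 = 0.0055 eV

0.0055


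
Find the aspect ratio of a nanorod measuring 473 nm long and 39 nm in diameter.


Aspect ratio AR = length / diameter
AR = 473 / 39
AR = 12.13

12.13


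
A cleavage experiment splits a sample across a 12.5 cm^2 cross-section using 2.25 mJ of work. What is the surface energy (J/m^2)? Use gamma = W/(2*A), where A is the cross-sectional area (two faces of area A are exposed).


Convert: A = 12.5 cm^2 = 0.00125 m^2, W = 2.25 mJ = 0.00225 J
Cleaving exposes two faces of area A, so total new surface = 2*A and gamma = W / (2*A)
gamma = 0.00225 / (2 * 0.00125)
gamma = 0.9 J/m^2

0.9
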